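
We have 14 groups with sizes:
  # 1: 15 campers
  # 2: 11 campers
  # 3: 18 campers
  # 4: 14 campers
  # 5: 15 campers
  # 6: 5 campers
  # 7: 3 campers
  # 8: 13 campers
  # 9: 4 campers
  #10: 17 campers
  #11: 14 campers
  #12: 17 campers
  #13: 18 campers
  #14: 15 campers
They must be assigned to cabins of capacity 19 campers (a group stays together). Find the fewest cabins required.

11

Total = 18 + 18 + 17 + 17 + 15 + 15 + 15 + 14 + 14 + 13 + 11 + 5 + 4 + 3 = 179 campers.
Lower bound: ⌈179/19⌉ = 10 cabins.
Also, 11 groups each exceed 19/2 campers, and no two of those can share a cabin, so at least 11 cabins are needed.
A packing using 11 cabins:
  cabin 1: 18 = 18
  cabin 2: 18 = 18
  cabin 3: 17 = 17
  cabin 4: 17 = 17
  cabin 5: 15 + 4 = 19
  cabin 6: 15 + 3 = 18
  cabin 7: 15 = 15
  cabin 8: 14 + 5 = 19
  cabin 9: 14 = 14
  cabin 10: 13 = 13
  cabin 11: 11 = 11
This matches the lower bound, so 11 is optimal.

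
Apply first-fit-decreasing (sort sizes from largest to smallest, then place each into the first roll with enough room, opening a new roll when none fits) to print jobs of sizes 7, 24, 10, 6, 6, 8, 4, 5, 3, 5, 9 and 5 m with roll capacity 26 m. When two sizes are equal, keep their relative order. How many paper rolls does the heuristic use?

4

Sorted descending: 24, 10, 9, 8, 7, 6, 6, 5, 5, 5, 4, 3.
  24 → roll 1 (new)  [load 24/26]
  10 → roll 2 (new)  [load 10/26]
  9 → roll 2  [load 19/26]
  8 → roll 3 (new)  [load 8/26]
  7 → roll 2  [load 26/26]
  6 → roll 3  [load 14/26]
  6 → roll 3  [load 20/26]
  5 → roll 3  [load 25/26]
  5 → roll 4 (new)  [load 5/26]
  5 → roll 4  [load 10/26]
  4 → roll 4  [load 14/26]
  3 → roll 4  [load 17/26]
4 paper rolls opened.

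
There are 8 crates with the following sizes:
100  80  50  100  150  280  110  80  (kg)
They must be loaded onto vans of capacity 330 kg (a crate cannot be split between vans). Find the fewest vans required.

3

Total = 280 + 150 + 110 + 100 + 100 + 80 + 80 + 50 = 950 kg.
Lower bound: ⌈950/330⌉ = 3 vans.
A packing using 3 vans:
  van 1: 280 + 50 = 330
  van 2: 150 + 100 + 80 = 330
  van 3: 110 + 100 + 80 = 290
This matches the lower bound, so 3 is optimal.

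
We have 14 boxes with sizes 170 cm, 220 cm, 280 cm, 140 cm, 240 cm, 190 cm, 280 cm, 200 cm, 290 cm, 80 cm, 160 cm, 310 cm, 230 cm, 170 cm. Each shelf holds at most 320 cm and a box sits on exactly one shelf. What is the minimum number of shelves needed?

Total = 310 + 290 + 280 + 280 + 240 + 230 + 220 + 200 + 190 + 170 + 170 + 160 + 140 + 80 = 2960 cm.
Lower bound: ⌈2960/320⌉ = 10 shelves.
Also, 11 boxes each exceed 160 cm, and no two of those can share a shelf, so at least 11 shelves are needed.
A packing using 12 shelves:
  shelf 1: 310 = 310
  shelf 2: 290 = 290
  shelf 3: 280 = 280
  shelf 4: 280 = 280
  shelf 5: 240 + 80 = 320
  shelf 6: 230 = 230
  shelf 7: 220 = 220
  shelf 8: 200 = 200
  shelf 9: 190 = 190
  shelf 10: 170 + 140 = 310
  shelf 11: 170 = 170
  shelf 12: 160 = 160
No arrangement into 11 shelves stays within capacity, so 12 is optimal.

12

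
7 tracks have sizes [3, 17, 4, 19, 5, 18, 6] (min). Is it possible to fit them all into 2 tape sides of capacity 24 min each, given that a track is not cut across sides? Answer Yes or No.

Total = 72 min; ⌈72/24⌉ = 3.
At least 3 tape sides are required, but only 2 are allowed.

No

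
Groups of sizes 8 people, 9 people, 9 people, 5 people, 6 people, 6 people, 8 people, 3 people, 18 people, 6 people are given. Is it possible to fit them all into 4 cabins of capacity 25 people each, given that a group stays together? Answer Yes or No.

Yes

A valid assignment using 4 cabins:
  cabin 1: 18 + 6 = 24
  cabin 2: 9 + 9 + 6 = 24
  cabin 3: 8 + 8 + 6 + 3 = 25
  cabin 4: 5 = 5
Every load is within 25 people, so 4 cabins suffice.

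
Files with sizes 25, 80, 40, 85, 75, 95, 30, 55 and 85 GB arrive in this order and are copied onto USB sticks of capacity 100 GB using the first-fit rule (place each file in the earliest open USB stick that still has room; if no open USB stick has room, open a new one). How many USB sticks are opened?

  25 → USB stick 1 (new)  [load 25/100]
  80 → USB stick 2 (new)  [load 80/100]
  40 → USB stick 1  [load 65/100]
  85 → USB stick 3 (new)  [load 85/100]
  75 → USB stick 4 (new)  [load 75/100]
  95 → USB stick 5 (new)  [load 95/100]
  30 → USB stick 1  [load 95/100]
  55 → USB stick 6 (new)  [load 55/100]
  85 → USB stick 7 (new)  [load 85/100]
7 USB sticks opened.

7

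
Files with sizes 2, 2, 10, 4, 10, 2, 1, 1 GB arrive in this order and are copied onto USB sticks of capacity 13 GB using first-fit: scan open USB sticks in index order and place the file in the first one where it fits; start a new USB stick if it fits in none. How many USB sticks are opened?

3

  2 → USB stick 1 (new)  [load 2/13]
  2 → USB stick 1  [load 4/13]
  10 → USB stick 2 (new)  [load 10/13]
  4 → USB stick 1  [load 8/13]
  10 → USB stick 3 (new)  [load 10/13]
  2 → USB stick 1  [load 10/13]
  1 → USB stick 1  [load 11/13]
  1 → USB stick 1  [load 12/13]
3 USB sticks opened.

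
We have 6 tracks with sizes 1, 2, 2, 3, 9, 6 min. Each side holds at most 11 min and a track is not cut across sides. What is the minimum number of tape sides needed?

Total = 9 + 6 + 3 + 2 + 2 + 1 = 23 min.
Lower bound: ⌈23/11⌉ = 3 tape sides.
A packing using 3 tape sides:
  side 1: 9 + 2 = 11
  side 2: 6 + 3 + 2 = 11
  side 3: 1 = 1
This matches the lower bound, so 3 is optimal.

3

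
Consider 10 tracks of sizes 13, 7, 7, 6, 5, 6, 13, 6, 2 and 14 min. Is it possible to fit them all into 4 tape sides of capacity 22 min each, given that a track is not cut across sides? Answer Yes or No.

A valid assignment using 4 tape sides:
  side 1: 14 + 7 = 21
  side 2: 13 + 7 + 2 = 22
  side 3: 13 + 6 = 19
  side 4: 6 + 6 + 5 = 17
Every load is within 22 min, so 4 tape sides suffice.

Yes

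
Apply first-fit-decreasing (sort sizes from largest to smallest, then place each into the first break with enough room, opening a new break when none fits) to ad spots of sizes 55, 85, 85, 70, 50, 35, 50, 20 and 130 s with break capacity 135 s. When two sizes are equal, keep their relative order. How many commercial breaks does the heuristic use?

Sorted descending: 130, 85, 85, 70, 55, 50, 50, 35, 20.
  130 → break 1 (new)  [load 130/135]
  85 → break 2 (new)  [load 85/135]
  85 → break 3 (new)  [load 85/135]
  70 → break 4 (new)  [load 70/135]
  55 → break 4  [load 125/135]
  50 → break 2  [load 135/135]
  50 → break 3  [load 135/135]
  35 → break 5 (new)  [load 35/135]
  20 → break 5  [load 55/135]
5 commercial breaks opened.

5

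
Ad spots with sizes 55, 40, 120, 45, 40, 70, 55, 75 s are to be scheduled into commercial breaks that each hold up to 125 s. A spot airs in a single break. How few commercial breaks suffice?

5

Total = 120 + 75 + 70 + 55 + 55 + 45 + 40 + 40 = 500 s.
Lower bound: ⌈500/125⌉ = 4 commercial breaks.
A packing using 5 commercial breaks:
  break 1: 120 = 120
  break 2: 75 + 45 = 120
  break 3: 70 + 55 = 125
  break 4: 55 + 40 = 95
  break 5: 40 = 40
No arrangement into 4 commercial breaks stays within capacity, so 5 is optimal.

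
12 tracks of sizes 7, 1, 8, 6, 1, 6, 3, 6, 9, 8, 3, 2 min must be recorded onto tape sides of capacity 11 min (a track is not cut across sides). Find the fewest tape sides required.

Total = 9 + 8 + 8 + 7 + 6 + 6 + 6 + 3 + 3 + 2 + 1 + 1 = 60 min.
Lower bound: ⌈60/11⌉ = 6 tape sides.
Also, 7 tracks each exceed 11/2 min, and no two of those can share a side, so at least 7 tape sides are needed.
A packing using 7 tape sides:
  side 1: 9 + 2 = 11
  side 2: 8 + 3 = 11
  side 3: 8 + 3 = 11
  side 4: 7 + 1 + 1 = 9
  side 5: 6 = 6
  side 6: 6 = 6
  side 7: 6 = 6
This matches the lower bound, so 7 is optimal.

7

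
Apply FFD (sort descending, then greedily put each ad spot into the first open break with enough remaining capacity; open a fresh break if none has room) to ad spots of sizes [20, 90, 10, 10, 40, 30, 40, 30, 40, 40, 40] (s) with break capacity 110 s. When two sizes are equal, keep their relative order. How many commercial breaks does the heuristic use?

4

Sorted descending: 90, 40, 40, 40, 40, 40, 30, 30, 20, 10, 10.
  90 → break 1 (new)  [load 90/110]
  40 → break 2 (new)  [load 40/110]
  40 → break 2  [load 80/110]
  40 → break 3 (new)  [load 40/110]
  40 → break 3  [load 80/110]
  40 → break 4 (new)  [load 40/110]
  30 → break 2  [load 110/110]
  30 → break 3  [load 110/110]
  20 → break 1  [load 110/110]
  10 → break 4  [load 50/110]
  10 → break 4  [load 60/110]
4 commercial breaks opened.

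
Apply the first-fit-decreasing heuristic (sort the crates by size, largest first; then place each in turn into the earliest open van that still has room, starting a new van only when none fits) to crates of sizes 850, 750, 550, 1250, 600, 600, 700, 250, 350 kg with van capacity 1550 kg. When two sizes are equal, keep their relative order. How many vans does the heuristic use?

4

Sorted descending: 1250, 850, 750, 700, 600, 600, 550, 350, 250.
  1250 → van 1 (new)  [load 1250/1550]
  850 → van 2 (new)  [load 850/1550]
  750 → van 3 (new)  [load 750/1550]
  700 → van 2  [load 1550/1550]
  600 → van 3  [load 1350/1550]
  600 → van 4 (new)  [load 600/1550]
  550 → van 4  [load 1150/1550]
  350 → van 4  [load 1500/1550]
  250 → van 1  [load 1500/1550]
4 vans opened.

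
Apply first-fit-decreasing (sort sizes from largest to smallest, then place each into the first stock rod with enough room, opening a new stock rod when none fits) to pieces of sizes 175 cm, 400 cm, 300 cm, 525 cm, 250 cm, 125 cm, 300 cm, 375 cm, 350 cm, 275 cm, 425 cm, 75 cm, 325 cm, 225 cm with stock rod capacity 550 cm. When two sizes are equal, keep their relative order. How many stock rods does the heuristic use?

9

Sorted descending: 525, 425, 400, 375, 350, 325, 300, 300, 275, 250, 225, 175, 125, 75.
  525 → stock rod 1 (new)  [load 525/550]
  425 → stock rod 2 (new)  [load 425/550]
  400 → stock rod 3 (new)  [load 400/550]
  375 → stock rod 4 (new)  [load 375/550]
  350 → stock rod 5 (new)  [load 350/550]
  325 → stock rod 6 (new)  [load 325/550]
  300 → stock rod 7 (new)  [load 300/550]
  300 → stock rod 8 (new)  [load 300/550]
  275 → stock rod 9 (new)  [load 275/550]
  250 → stock rod 7  [load 550/550]
  225 → stock rod 6  [load 550/550]
  175 → stock rod 4  [load 550/550]
  125 → stock rod 2  [load 550/550]
  75 → stock rod 3  [load 475/550]
9 stock rods opened.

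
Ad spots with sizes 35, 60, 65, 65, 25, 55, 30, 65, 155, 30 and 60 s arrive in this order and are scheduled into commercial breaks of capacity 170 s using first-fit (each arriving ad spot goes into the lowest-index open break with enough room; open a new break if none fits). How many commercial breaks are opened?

  35 → break 1 (new)  [load 35/170]
  60 → break 1  [load 95/170]
  65 → break 1  [load 160/170]
  65 → break 2 (new)  [load 65/170]
  25 → break 2  [load 90/170]
  55 → break 2  [load 145/170]
  30 → break 3 (new)  [load 30/170]
  65 → break 3  [load 95/170]
  155 → break 4 (new)  [load 155/170]
  30 → break 3  [load 125/170]
  60 → break 5 (new)  [load 60/170]
5 commercial breaks opened.

5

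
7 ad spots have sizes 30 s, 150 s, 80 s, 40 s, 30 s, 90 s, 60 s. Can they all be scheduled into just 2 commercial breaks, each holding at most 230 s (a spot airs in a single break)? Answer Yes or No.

No

Total = 480 s; ⌈480/230⌉ = 3.
At least 3 commercial breaks are required, but only 2 are allowed.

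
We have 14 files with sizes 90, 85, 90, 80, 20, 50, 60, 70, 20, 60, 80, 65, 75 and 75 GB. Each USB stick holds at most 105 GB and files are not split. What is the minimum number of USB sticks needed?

Total = 90 + 90 + 85 + 80 + 80 + 75 + 75 + 70 + 65 + 60 + 60 + 50 + 20 + 20 = 920 GB.
Lower bound: ⌈920/105⌉ = 9 USB sticks.
Also, 11 files each exceed 105/2 GB, and no two of those can share a USB stick, so at least 11 USB sticks are needed.
A packing using 12 USB sticks:
  USB stick 1: 90 = 90
  USB stick 2: 90 = 90
  USB stick 3: 85 + 20 = 105
  USB stick 4: 80 + 20 = 100
  USB stick 5: 80 = 80
  USB stick 6: 75 = 75
  USB stick 7: 75 = 75
  USB stick 8: 70 = 70
  USB stick 9: 65 = 65
  USB stick 10: 60 = 60
  USB stick 11: 60 = 60
  USB stick 12: 50 = 50
No arrangement into 11 USB sticks stays within capacity, so 12 is optimal.

12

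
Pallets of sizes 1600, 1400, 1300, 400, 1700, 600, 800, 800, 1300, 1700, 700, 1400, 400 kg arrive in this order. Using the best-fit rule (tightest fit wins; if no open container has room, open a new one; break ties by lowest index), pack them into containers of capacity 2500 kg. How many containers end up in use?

7

  1600 → container 1 (new)  [load 1600/2500]
  1400 → container 2 (new)  [load 1400/2500]
  1300 → container 3 (new)  [load 1300/2500]
  400 → container 1  [load 2000/2500]
  1700 → container 4 (new)  [load 1700/2500]
  600 → container 4  [load 2300/2500]
  800 → container 2  [load 2200/2500]
  800 → container 3  [load 2100/2500]
  1300 → container 5 (new)  [load 1300/2500]
  1700 → container 6 (new)  [load 1700/2500]
  700 → container 6  [load 2400/2500]
  1400 → container 7 (new)  [load 1400/2500]
  400 → container 3  [load 2500/2500]
7 containers opened.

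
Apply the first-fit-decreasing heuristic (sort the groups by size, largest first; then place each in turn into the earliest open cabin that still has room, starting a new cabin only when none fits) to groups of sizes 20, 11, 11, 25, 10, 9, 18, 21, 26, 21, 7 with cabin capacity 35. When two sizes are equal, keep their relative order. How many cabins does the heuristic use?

6

Sorted descending: 26, 25, 21, 21, 20, 18, 11, 11, 10, 9, 7.
  26 → cabin 1 (new)  [load 26/35]
  25 → cabin 2 (new)  [load 25/35]
  21 → cabin 3 (new)  [load 21/35]
  21 → cabin 4 (new)  [load 21/35]
  20 → cabin 5 (new)  [load 20/35]
  18 → cabin 6 (new)  [load 18/35]
  11 → cabin 3  [load 32/35]
  11 → cabin 4  [load 32/35]
  10 → cabin 2  [load 35/35]
  9 → cabin 1  [load 35/35]
  7 → cabin 5  [load 27/35]
6 cabins opened.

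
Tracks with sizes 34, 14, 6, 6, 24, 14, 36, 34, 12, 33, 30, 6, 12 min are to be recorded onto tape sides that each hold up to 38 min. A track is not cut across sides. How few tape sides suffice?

Total = 36 + 34 + 34 + 33 + 30 + 24 + 14 + 14 + 12 + 12 + 6 + 6 + 6 = 261 min.
Lower bound: ⌈261/38⌉ = 7 tape sides.
A packing using 8 tape sides:
  side 1: 36 = 36
  side 2: 34 = 34
  side 3: 34 = 34
  side 4: 33 = 33
  side 5: 30 + 6 = 36
  side 6: 24 + 14 = 38
  side 7: 14 + 12 + 12 = 38
  side 8: 6 + 6 = 12
No arrangement into 7 tape sides stays within capacity, so 8 is optimal.

8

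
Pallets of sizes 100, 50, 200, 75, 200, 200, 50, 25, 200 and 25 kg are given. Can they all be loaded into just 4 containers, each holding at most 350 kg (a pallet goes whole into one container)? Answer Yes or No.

Yes

A valid assignment using 4 containers:
  container 1: 200 + 100 + 50 = 350
  container 2: 200 + 75 + 50 + 25 = 350
  container 3: 200 + 25 = 225
  container 4: 200 = 200
Every load is within 350 kg, so 4 containers suffice.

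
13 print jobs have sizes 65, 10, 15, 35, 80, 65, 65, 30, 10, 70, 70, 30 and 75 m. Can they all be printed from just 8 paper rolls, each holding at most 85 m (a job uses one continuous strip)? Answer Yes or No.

Total = 620 m; ⌈620/85⌉ = 8.
The bound of 8 does not rule out 8, but exhaustive search shows no assignment into 8 paper rolls of capacity 85 m exists — the minimum is 9.

No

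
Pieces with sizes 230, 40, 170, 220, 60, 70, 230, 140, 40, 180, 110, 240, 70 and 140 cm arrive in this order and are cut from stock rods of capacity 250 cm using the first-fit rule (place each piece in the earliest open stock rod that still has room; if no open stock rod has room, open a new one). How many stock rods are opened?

  230 → stock rod 1 (new)  [load 230/250]
  40 → stock rod 2 (new)  [load 40/250]
  170 → stock rod 2  [load 210/250]
  220 → stock rod 3 (new)  [load 220/250]
  60 → stock rod 4 (new)  [load 60/250]
  70 → stock rod 4  [load 130/250]
  230 → stock rod 5 (new)  [load 230/250]
  140 → stock rod 6 (new)  [load 140/250]
  40 → stock rod 2  [load 250/250]
  180 → stock rod 7 (new)  [load 180/250]
  110 → stock rod 4  [load 240/250]
  240 → stock rod 8 (new)  [load 240/250]
  70 → stock rod 6  [load 210/250]
  140 → stock rod 9 (new)  [load 140/250]
9 stock rods opened.

9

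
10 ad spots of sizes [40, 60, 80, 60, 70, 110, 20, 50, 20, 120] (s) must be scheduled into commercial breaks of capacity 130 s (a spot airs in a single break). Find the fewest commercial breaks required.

5

Total = 120 + 110 + 80 + 70 + 60 + 60 + 50 + 40 + 20 + 20 = 630 s.
Lower bound: ⌈630/130⌉ = 5 commercial breaks.
A packing using 5 commercial breaks:
  break 1: 120 = 120
  break 2: 110 + 20 = 130
  break 3: 80 + 50 = 130
  break 4: 70 + 60 = 130
  break 5: 60 + 40 + 20 = 120
This matches the lower bound, so 5 is optimal.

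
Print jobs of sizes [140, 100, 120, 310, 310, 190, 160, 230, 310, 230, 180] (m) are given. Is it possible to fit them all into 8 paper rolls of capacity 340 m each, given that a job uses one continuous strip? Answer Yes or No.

A valid assignment using 8 paper rolls:
  roll 1: 310 = 310
  roll 2: 310 = 310
  roll 3: 310 = 310
  roll 4: 230 + 100 = 330
  roll 5: 230 = 230
  roll 6: 190 + 140 = 330
  roll 7: 180 + 160 = 340
  roll 8: 120 = 120
Every load is within 340 m, so 8 paper rolls suffice.

Yes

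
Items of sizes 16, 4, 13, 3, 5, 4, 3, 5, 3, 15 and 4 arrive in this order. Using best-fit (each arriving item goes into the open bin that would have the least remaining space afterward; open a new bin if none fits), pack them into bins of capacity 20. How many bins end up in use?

4

  16 → bin 1 (new)  [load 16/20]
  4 → bin 1  [load 20/20]
  13 → bin 2 (new)  [load 13/20]
  3 → bin 2  [load 16/20]
  5 → bin 3 (new)  [load 5/20]
  4 → bin 2  [load 20/20]
  3 → bin 3  [load 8/20]
  5 → bin 3  [load 13/20]
  3 → bin 3  [load 16/20]
  15 → bin 4 (new)  [load 15/20]
  4 → bin 3  [load 20/20]
4 bins opened.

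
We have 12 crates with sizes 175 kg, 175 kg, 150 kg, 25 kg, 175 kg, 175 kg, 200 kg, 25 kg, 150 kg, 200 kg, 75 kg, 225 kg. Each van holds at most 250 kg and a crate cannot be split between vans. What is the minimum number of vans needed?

Total = 225 + 200 + 200 + 175 + 175 + 175 + 175 + 150 + 150 + 75 + 25 + 25 = 1750 kg.
Lower bound: ⌈1750/250⌉ = 7 vans.
Also, 9 crates each exceed 125 kg, and no two of those can share a van, so at least 9 vans are needed.
A packing using 9 vans:
  van 1: 225 + 25 = 250
  van 2: 200 + 25 = 225
  van 3: 200 = 200
  van 4: 175 + 75 = 250
  van 5: 175 = 175
  van 6: 175 = 175
  van 7: 175 = 175
  van 8: 150 = 150
  van 9: 150 = 150
This matches the lower bound, so 9 is optimal.

9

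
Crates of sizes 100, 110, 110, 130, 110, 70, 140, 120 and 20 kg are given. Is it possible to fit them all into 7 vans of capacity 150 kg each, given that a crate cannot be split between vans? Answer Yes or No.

No

Total = 910 kg; ⌈910/150⌉ = 7.
The bound of 7 does not rule out 7, but exhaustive search shows no assignment into 7 vans of capacity 150 kg exists — the minimum is 8.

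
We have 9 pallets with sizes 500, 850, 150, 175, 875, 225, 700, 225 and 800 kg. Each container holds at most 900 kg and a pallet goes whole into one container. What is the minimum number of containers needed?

6

Total = 875 + 850 + 800 + 700 + 500 + 225 + 225 + 175 + 150 = 4500 kg.
Lower bound: ⌈4500/900⌉ = 5 containers.
A packing using 6 containers:
  container 1: 875 = 875
  container 2: 850 = 850
  container 3: 800 = 800
  container 4: 700 + 175 = 875
  container 5: 500 + 225 + 150 = 875
  container 6: 225 = 225
No arrangement into 5 containers stays within capacity, so 6 is optimal.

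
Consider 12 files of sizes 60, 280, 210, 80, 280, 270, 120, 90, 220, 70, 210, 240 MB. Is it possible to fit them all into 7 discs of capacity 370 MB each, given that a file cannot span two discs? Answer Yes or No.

A valid assignment using 7 discs:
  disc 1: 280 + 90 = 370
  disc 2: 280 + 80 = 360
  disc 3: 270 + 70 = 340
  disc 4: 240 + 120 = 360
  disc 5: 220 + 60 = 280
  disc 6: 210 = 210
  disc 7: 210 = 210
Every load is within 370 MB, so 7 discs suffice.

Yes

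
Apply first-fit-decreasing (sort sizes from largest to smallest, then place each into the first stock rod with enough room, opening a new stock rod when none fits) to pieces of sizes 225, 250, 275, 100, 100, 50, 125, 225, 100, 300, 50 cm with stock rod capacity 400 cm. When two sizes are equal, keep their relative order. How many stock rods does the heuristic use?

5

Sorted descending: 300, 275, 250, 225, 225, 125, 100, 100, 100, 50, 50.
  300 → stock rod 1 (new)  [load 300/400]
  275 → stock rod 2 (new)  [load 275/400]
  250 → stock rod 3 (new)  [load 250/400]
  225 → stock rod 4 (new)  [load 225/400]
  225 → stock rod 5 (new)  [load 225/400]
  125 → stock rod 2  [load 400/400]
  100 → stock rod 1  [load 400/400]
  100 → stock rod 3  [load 350/400]
  100 → stock rod 4  [load 325/400]
  50 → stock rod 3  [load 400/400]
  50 → stock rod 4  [load 375/400]
5 stock rods opened.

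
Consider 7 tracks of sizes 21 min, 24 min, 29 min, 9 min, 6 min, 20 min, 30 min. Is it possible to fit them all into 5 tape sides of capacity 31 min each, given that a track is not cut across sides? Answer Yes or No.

A valid assignment using 5 tape sides:
  side 1: 30 = 30
  side 2: 29 = 29
  side 3: 24 + 6 = 30
  side 4: 21 + 9 = 30
  side 5: 20 = 20
Every load is within 31 min, so 5 tape sides suffice.

Yes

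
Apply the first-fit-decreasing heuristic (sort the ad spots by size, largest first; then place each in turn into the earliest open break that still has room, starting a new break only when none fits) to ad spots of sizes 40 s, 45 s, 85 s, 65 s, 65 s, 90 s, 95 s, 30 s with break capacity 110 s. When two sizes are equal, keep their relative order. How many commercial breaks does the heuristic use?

Sorted descending: 95, 90, 85, 65, 65, 45, 40, 30.
  95 → break 1 (new)  [load 95/110]
  90 → break 2 (new)  [load 90/110]
  85 → break 3 (new)  [load 85/110]
  65 → break 4 (new)  [load 65/110]
  65 → break 5 (new)  [load 65/110]
  45 → break 4  [load 110/110]
  40 → break 5  [load 105/110]
  30 → break 6 (new)  [load 30/110]
6 commercial breaks opened.

6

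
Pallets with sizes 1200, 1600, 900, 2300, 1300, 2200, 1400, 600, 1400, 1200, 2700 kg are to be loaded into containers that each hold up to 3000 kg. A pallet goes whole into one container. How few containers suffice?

7

Total = 2700 + 2300 + 2200 + 1600 + 1400 + 1400 + 1300 + 1200 + 1200 + 900 + 600 = 16800 kg.
Lower bound: ⌈16800/3000⌉ = 6 containers.
A packing using 7 containers:
  container 1: 2700 = 2700
  container 2: 2300 + 600 = 2900
  container 3: 2200 = 2200
  container 4: 1600 + 1400 = 3000
  container 5: 1400 + 1300 = 2700
  container 6: 1200 + 1200 = 2400
  container 7: 900 = 900
No arrangement into 6 containers stays within capacity, so 7 is optimal.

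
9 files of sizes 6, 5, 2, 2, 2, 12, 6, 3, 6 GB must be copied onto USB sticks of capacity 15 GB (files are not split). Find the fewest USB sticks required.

3

Total = 12 + 6 + 6 + 6 + 5 + 3 + 2 + 2 + 2 = 44 GB.
Lower bound: ⌈44/15⌉ = 3 USB sticks.
A packing using 3 USB sticks:
  USB stick 1: 12 + 3 = 15
  USB stick 2: 6 + 6 + 2 = 14
  USB stick 3: 6 + 5 + 2 + 2 = 15
This matches the lower bound, so 3 is optimal.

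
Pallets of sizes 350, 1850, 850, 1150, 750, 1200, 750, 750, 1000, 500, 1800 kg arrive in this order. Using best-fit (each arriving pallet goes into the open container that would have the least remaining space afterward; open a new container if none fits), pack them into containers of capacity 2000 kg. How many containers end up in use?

  350 → container 1 (new)  [load 350/2000]
  1850 → container 2 (new)  [load 1850/2000]
  850 → container 1  [load 1200/2000]
  1150 → container 3 (new)  [load 1150/2000]
  750 → container 1  [load 1950/2000]
  1200 → container 4 (new)  [load 1200/2000]
  750 → container 4  [load 1950/2000]
  750 → container 3  [load 1900/2000]
  1000 → container 5 (new)  [load 1000/2000]
  500 → container 5  [load 1500/2000]
  1800 → container 6 (new)  [load 1800/2000]
6 containers opened.

6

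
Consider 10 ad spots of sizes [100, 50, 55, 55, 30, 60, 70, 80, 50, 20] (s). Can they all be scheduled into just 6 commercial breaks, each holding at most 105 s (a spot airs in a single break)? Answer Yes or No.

A valid assignment using 6 commercial breaks:
  break 1: 100 = 100
  break 2: 80 + 20 = 100
  break 3: 70 + 30 = 100
  break 4: 60 = 60
  break 5: 55 + 50 = 105
  break 6: 55 + 50 = 105
Every load is within 105 s, so 6 commercial breaks suffice.

Yes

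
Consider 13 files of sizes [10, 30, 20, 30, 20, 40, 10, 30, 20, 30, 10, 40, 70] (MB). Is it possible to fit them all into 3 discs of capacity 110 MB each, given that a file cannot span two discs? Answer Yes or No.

No

Total = 360 MB; ⌈360/110⌉ = 4.
At least 4 discs are required, but only 3 are allowed.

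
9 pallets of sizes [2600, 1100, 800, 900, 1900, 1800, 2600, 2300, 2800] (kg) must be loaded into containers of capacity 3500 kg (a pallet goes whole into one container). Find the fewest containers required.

6

Total = 2800 + 2600 + 2600 + 2300 + 1900 + 1800 + 1100 + 900 + 800 = 16800 kg.
Lower bound: ⌈16800/3500⌉ = 5 containers.
Also, 6 pallets each exceed 1750 kg, and no two of those can share a container, so at least 6 containers are needed.
A packing using 6 containers:
  container 1: 2800 = 2800
  container 2: 2600 + 900 = 3500
  container 3: 2600 + 800 = 3400
  container 4: 2300 + 1100 = 3400
  container 5: 1900 = 1900
  container 6: 1800 = 1800
This matches the lower bound, so 6 is optimal.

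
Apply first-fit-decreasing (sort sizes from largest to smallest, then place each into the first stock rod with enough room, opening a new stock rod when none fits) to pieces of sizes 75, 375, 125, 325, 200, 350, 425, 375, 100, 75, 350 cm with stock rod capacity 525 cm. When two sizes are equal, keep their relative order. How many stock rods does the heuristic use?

Sorted descending: 425, 375, 375, 350, 350, 325, 200, 125, 100, 75, 75.
  425 → stock rod 1 (new)  [load 425/525]
  375 → stock rod 2 (new)  [load 375/525]
  375 → stock rod 3 (new)  [load 375/525]
  350 → stock rod 4 (new)  [load 350/525]
  350 → stock rod 5 (new)  [load 350/525]
  325 → stock rod 6 (new)  [load 325/525]
  200 → stock rod 6  [load 525/525]
  125 → stock rod 2  [load 500/525]
  100 → stock rod 1  [load 525/525]
  75 → stock rod 3  [load 450/525]
  75 → stock rod 3  [load 525/525]
6 stock rods opened.

6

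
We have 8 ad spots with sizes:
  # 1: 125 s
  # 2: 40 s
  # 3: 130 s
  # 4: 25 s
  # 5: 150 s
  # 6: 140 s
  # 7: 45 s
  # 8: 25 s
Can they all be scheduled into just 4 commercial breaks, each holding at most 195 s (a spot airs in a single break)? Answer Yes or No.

Yes

A valid assignment using 4 commercial breaks:
  break 1: 150 + 45 = 195
  break 2: 140 + 40 = 180
  break 3: 130 + 25 + 25 = 180
  break 4: 125 = 125
Every load is within 195 s, so 4 commercial breaks suffice.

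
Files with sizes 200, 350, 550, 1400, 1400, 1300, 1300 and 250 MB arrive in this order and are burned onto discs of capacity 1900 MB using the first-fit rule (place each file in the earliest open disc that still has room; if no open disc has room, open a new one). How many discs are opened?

  200 → disc 1 (new)  [load 200/1900]
  350 → disc 1  [load 550/1900]
  550 → disc 1  [load 1100/1900]
  1400 → disc 2 (new)  [load 1400/1900]
  1400 → disc 3 (new)  [load 1400/1900]
  1300 → disc 4 (new)  [load 1300/1900]
  1300 → disc 5 (new)  [load 1300/1900]
  250 → disc 1  [load 1350/1900]
5 discs opened.

5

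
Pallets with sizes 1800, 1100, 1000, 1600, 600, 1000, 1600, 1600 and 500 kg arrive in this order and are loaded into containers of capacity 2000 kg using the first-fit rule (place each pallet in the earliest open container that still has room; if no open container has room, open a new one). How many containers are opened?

7

  1800 → container 1 (new)  [load 1800/2000]
  1100 → container 2 (new)  [load 1100/2000]
  1000 → container 3 (new)  [load 1000/2000]
  1600 → container 4 (new)  [load 1600/2000]
  600 → container 2  [load 1700/2000]
  1000 → container 3  [load 2000/2000]
  1600 → container 5 (new)  [load 1600/2000]
  1600 → container 6 (new)  [load 1600/2000]
  500 → container 7 (new)  [load 500/2000]
7 containers opened.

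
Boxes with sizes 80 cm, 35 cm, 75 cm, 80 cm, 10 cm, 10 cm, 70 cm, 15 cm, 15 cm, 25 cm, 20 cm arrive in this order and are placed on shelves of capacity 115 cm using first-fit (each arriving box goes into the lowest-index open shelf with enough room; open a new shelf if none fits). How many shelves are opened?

4

  80 → shelf 1 (new)  [load 80/115]
  35 → shelf 1  [load 115/115]
  75 → shelf 2 (new)  [load 75/115]
  80 → shelf 3 (new)  [load 80/115]
  10 → shelf 2  [load 85/115]
  10 → shelf 2  [load 95/115]
  70 → shelf 4 (new)  [load 70/115]
  15 → shelf 2  [load 110/115]
  15 → shelf 3  [load 95/115]
  25 → shelf 4  [load 95/115]
  20 → shelf 3  [load 115/115]
4 shelves opened.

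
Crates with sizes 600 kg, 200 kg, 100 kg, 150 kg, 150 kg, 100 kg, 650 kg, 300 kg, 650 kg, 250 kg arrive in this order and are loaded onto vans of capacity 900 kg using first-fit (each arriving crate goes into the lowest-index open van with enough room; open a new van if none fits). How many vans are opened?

  600 → van 1 (new)  [load 600/900]
  200 → van 1  [load 800/900]
  100 → van 1  [load 900/900]
  150 → van 2 (new)  [load 150/900]
  150 → van 2  [load 300/900]
  100 → van 2  [load 400/900]
  650 → van 3 (new)  [load 650/900]
  300 → van 2  [load 700/900]
  650 → van 4 (new)  [load 650/900]
  250 → van 3  [load 900/900]
4 vans opened.

4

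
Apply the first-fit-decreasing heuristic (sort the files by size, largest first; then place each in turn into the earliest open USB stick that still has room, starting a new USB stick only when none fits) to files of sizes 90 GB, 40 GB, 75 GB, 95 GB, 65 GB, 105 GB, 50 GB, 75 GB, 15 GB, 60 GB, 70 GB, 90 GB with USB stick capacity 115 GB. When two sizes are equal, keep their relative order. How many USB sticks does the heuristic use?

9

Sorted descending: 105, 95, 90, 90, 75, 75, 70, 65, 60, 50, 40, 15.
  105 → USB stick 1 (new)  [load 105/115]
  95 → USB stick 2 (new)  [load 95/115]
  90 → USB stick 3 (new)  [load 90/115]
  90 → USB stick 4 (new)  [load 90/115]
  75 → USB stick 5 (new)  [load 75/115]
  75 → USB stick 6 (new)  [load 75/115]
  70 → USB stick 7 (new)  [load 70/115]
  65 → USB stick 8 (new)  [load 65/115]
  60 → USB stick 9 (new)  [load 60/115]
  50 → USB stick 8  [load 115/115]
  40 → USB stick 5  [load 115/115]
  15 → USB stick 2  [load 110/115]
9 USB sticks opened.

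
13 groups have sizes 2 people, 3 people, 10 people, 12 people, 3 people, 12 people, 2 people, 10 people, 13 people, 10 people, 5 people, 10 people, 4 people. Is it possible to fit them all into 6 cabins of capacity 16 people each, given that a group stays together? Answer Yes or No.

No

Total = 96 people; ⌈96/16⌉ = 6.
7 groups each exceed half the capacity and cannot share a cabin, forcing at least 7 cabins.
At least 7 cabins are required, but only 6 are allowed.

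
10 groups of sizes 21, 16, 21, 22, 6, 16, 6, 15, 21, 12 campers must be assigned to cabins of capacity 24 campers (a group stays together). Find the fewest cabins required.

Total = 22 + 21 + 21 + 21 + 16 + 16 + 15 + 12 + 6 + 6 = 156 campers.
Lower bound: ⌈156/24⌉ = 7 cabins.
A packing using 8 cabins:
  cabin 1: 22 = 22
  cabin 2: 21 = 21
  cabin 3: 21 = 21
  cabin 4: 21 = 21
  cabin 5: 16 + 6 = 22
  cabin 6: 16 + 6 = 22
  cabin 7: 15 = 15
  cabin 8: 12 = 12
No arrangement into 7 cabins stays within capacity, so 8 is optimal.

8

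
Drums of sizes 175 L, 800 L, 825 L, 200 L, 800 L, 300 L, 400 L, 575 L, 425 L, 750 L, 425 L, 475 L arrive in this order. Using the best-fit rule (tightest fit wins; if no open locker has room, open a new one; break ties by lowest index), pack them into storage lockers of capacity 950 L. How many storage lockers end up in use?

  175 → locker 1 (new)  [load 175/950]
  800 → locker 2 (new)  [load 800/950]
  825 → locker 3 (new)  [load 825/950]
  200 → locker 1  [load 375/950]
  800 → locker 4 (new)  [load 800/950]
  300 → locker 1  [load 675/950]
  400 → locker 5 (new)  [load 400/950]
  575 → locker 6 (new)  [load 575/950]
  425 → locker 5  [load 825/950]
  750 → locker 7 (new)  [load 750/950]
  425 → locker 8 (new)  [load 425/950]
  475 → locker 8  [load 900/950]
8 storage lockers opened.

8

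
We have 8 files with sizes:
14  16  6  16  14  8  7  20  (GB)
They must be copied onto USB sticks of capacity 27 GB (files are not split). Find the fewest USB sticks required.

Total = 20 + 16 + 16 + 14 + 14 + 8 + 7 + 6 = 101 GB.
Lower bound: ⌈101/27⌉ = 4 USB sticks.
Also, 5 files each exceed 27/2 GB, and no two of those can share a USB stick, so at least 5 USB sticks are needed.
A packing using 5 USB sticks:
  USB stick 1: 20 + 7 = 27
  USB stick 2: 16 + 8 = 24
  USB stick 3: 16 + 6 = 22
  USB stick 4: 14 = 14
  USB stick 5: 14 = 14
This matches the lower bound, so 5 is optimal.

5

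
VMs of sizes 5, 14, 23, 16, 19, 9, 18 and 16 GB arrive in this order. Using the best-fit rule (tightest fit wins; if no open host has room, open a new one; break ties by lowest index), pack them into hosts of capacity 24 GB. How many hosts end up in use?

  5 → host 1 (new)  [load 5/24]
  14 → host 1  [load 19/24]
  23 → host 2 (new)  [load 23/24]
  16 → host 3 (new)  [load 16/24]
  19 → host 4 (new)  [load 19/24]
  9 → host 5 (new)  [load 9/24]
  18 → host 6 (new)  [load 18/24]
  16 → host 7 (new)  [load 16/24]
7 hosts opened.

7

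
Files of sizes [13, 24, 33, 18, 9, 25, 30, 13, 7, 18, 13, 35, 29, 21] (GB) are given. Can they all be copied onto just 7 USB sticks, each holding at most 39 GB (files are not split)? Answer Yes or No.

Total = 288 GB; ⌈288/39⌉ = 8.
At least 8 USB sticks are required, but only 7 are allowed.

No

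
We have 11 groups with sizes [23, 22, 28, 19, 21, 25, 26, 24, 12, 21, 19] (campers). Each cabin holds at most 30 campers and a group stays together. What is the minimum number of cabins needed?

11

Total = 28 + 26 + 25 + 24 + 23 + 22 + 21 + 21 + 19 + 19 + 12 = 240 campers.
Lower bound: ⌈240/30⌉ = 8 cabins.
Also, 10 groups each exceed 15 campers, and no two of those can share a cabin, so at least 10 cabins are needed.
A packing using 11 cabins:
  cabin 1: 28 = 28
  cabin 2: 26 = 26
  cabin 3: 25 = 25
  cabin 4: 24 = 24
  cabin 5: 23 = 23
  cabin 6: 22 = 22
  cabin 7: 21 = 21
  cabin 8: 21 = 21
  cabin 9: 19 = 19
  cabin 10: 19 = 19
  cabin 11: 12 = 12
No arrangement into 10 cabins stays within capacity, so 11 is optimal.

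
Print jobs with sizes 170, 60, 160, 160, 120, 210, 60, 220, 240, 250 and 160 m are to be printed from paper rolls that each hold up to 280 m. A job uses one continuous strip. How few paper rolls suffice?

Total = 250 + 240 + 220 + 210 + 170 + 160 + 160 + 160 + 120 + 60 + 60 = 1810 m.
Lower bound: ⌈1810/280⌉ = 7 paper rolls.
Also, 8 print jobs each exceed 140 m, and no two of those can share a roll, so at least 8 paper rolls are needed.
A packing using 8 paper rolls:
  roll 1: 250 = 250
  roll 2: 240 = 240
  roll 3: 220 + 60 = 280
  roll 4: 210 + 60 = 270
  roll 5: 170 = 170
  roll 6: 160 + 120 = 280
  roll 7: 160 = 160
  roll 8: 160 = 160
This matches the lower bound, so 8 is optimal.

8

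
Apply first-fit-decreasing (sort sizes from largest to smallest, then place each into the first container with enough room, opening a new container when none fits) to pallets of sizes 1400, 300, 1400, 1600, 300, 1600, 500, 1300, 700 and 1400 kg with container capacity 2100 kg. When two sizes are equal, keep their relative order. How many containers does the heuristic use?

Sorted descending: 1600, 1600, 1400, 1400, 1400, 1300, 700, 500, 300, 300.
  1600 → container 1 (new)  [load 1600/2100]
  1600 → container 2 (new)  [load 1600/2100]
  1400 → container 3 (new)  [load 1400/2100]
  1400 → container 4 (new)  [load 1400/2100]
  1400 → container 5 (new)  [load 1400/2100]
  1300 → container 6 (new)  [load 1300/2100]
  700 → container 3  [load 2100/2100]
  500 → container 1  [load 2100/2100]
  300 → container 2  [load 1900/2100]
  300 → container 4  [load 1700/2100]
6 containers opened.

6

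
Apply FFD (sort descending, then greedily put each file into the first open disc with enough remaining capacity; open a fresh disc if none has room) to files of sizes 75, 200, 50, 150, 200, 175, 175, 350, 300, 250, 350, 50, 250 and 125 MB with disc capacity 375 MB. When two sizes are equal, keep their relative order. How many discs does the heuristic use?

8

Sorted descending: 350, 350, 300, 250, 250, 200, 200, 175, 175, 150, 125, 75, 50, 50.
  350 → disc 1 (new)  [load 350/375]
  350 → disc 2 (new)  [load 350/375]
  300 → disc 3 (new)  [load 300/375]
  250 → disc 4 (new)  [load 250/375]
  250 → disc 5 (new)  [load 250/375]
  200 → disc 6 (new)  [load 200/375]
  200 → disc 7 (new)  [load 200/375]
  175 → disc 6  [load 375/375]
  175 → disc 7  [load 375/375]
  150 → disc 8 (new)  [load 150/375]
  125 → disc 4  [load 375/375]
  75 → disc 3  [load 375/375]
  50 → disc 5  [load 300/375]
  50 → disc 5  [load 350/375]
8 discs opened.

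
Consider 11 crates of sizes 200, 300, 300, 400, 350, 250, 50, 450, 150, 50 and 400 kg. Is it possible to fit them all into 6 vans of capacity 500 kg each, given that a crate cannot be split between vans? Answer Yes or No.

Total = 2900 kg; ⌈2900/500⌉ = 6.
The bound of 6 does not rule out 6, but exhaustive search shows no assignment into 6 vans of capacity 500 kg exists — the minimum is 7.

No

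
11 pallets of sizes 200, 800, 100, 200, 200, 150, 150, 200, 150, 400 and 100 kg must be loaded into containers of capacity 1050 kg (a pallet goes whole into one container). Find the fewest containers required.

3

Total = 800 + 400 + 200 + 200 + 200 + 200 + 150 + 150 + 150 + 100 + 100 = 2650 kg.
Lower bound: ⌈2650/1050⌉ = 3 containers.
A packing using 3 containers:
  container 1: 800 + 200 = 1000
  container 2: 400 + 200 + 200 + 200 = 1000
  container 3: 150 + 150 + 150 + 100 + 100 = 650
This matches the lower bound, so 3 is optimal.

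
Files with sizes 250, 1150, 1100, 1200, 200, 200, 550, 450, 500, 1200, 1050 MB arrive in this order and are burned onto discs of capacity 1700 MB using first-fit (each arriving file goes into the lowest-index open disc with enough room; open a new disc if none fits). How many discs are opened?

  250 → disc 1 (new)  [load 250/1700]
  1150 → disc 1  [load 1400/1700]
  1100 → disc 2 (new)  [load 1100/1700]
  1200 → disc 3 (new)  [load 1200/1700]
  200 → disc 1  [load 1600/1700]
  200 → disc 2  [load 1300/1700]
  550 → disc 4 (new)  [load 550/1700]
  450 → disc 3  [load 1650/1700]
  500 → disc 4  [load 1050/1700]
  1200 → disc 5 (new)  [load 1200/1700]
  1050 → disc 6 (new)  [load 1050/1700]
6 discs opened.

6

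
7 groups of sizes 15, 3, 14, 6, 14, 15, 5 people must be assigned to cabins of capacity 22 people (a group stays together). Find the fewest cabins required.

Total = 15 + 15 + 14 + 14 + 6 + 5 + 3 = 72 people.
Lower bound: ⌈72/22⌉ = 4 cabins.
A packing using 4 cabins:
  cabin 1: 15 + 6 = 21
  cabin 2: 15 + 5 = 20
  cabin 3: 14 + 3 = 17
  cabin 4: 14 = 14
This matches the lower bound, so 4 is optimal.

4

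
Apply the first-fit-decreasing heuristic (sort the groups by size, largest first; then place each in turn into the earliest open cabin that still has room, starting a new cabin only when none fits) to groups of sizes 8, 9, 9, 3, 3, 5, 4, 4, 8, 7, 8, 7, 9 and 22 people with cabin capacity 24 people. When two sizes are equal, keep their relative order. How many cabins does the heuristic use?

Sorted descending: 22, 9, 9, 9, 8, 8, 8, 7, 7, 5, 4, 4, 3, 3.
  22 → cabin 1 (new)  [load 22/24]
  9 → cabin 2 (new)  [load 9/24]
  9 → cabin 2  [load 18/24]
  9 → cabin 3 (new)  [load 9/24]
  8 → cabin 3  [load 17/24]
  8 → cabin 4 (new)  [load 8/24]
  8 → cabin 4  [load 16/24]
  7 → cabin 3  [load 24/24]
  7 → cabin 4  [load 23/24]
  5 → cabin 2  [load 23/24]
  4 → cabin 5 (new)  [load 4/24]
  4 → cabin 5  [load 8/24]
  3 → cabin 5  [load 11/24]
  3 → cabin 5  [load 14/24]
5 cabins opened.

5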